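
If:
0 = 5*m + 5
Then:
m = -1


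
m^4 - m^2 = m^2*(m - 1)*(m + 1)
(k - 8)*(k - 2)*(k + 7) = k^3 - 3*k^2 - 54*k + 112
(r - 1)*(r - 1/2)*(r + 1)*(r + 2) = r^4 + 3*r^3/2 - 2*r^2 - 3*r/2 + 1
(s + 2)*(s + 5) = s^2 + 7*s + 10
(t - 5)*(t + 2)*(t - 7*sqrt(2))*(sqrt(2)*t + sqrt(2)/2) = sqrt(2)*t^4 - 14*t^3 - 5*sqrt(2)*t^3/2 - 23*sqrt(2)*t^2/2 + 35*t^2 - 5*sqrt(2)*t + 161*t + 70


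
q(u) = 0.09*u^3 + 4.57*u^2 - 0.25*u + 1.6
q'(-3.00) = -25.24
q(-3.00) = 41.05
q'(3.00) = 29.60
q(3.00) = 44.41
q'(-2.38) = -20.47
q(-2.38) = 26.87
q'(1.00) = 9.16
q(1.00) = 6.01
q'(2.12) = 20.34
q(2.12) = 22.47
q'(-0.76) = -7.04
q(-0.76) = 4.39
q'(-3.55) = -29.29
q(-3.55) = 56.05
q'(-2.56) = -21.88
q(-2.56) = 30.68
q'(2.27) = 21.89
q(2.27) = 25.63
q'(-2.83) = -23.95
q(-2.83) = 36.87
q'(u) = 0.27*u^2 + 9.14*u - 0.25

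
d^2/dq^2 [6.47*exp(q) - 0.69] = 6.47*exp(q)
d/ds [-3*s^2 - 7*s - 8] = -6*s - 7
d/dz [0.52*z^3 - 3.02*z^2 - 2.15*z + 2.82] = 1.56*z^2 - 6.04*z - 2.15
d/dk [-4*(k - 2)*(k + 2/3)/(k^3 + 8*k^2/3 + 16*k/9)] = 12*(9*k^3 - 36*k^2 - 36*k - 16)/(k^2*(27*k^3 + 108*k^2 + 144*k + 64))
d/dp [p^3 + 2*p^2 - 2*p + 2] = 3*p^2 + 4*p - 2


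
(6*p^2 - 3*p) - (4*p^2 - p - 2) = 2*p^2 - 2*p + 2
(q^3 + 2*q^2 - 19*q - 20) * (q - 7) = q^4 - 5*q^3 - 33*q^2 + 113*q + 140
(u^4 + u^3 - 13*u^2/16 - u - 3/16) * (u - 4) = u^5 - 3*u^4 - 77*u^3/16 + 9*u^2/4 + 61*u/16 + 3/4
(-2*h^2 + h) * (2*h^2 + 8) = -4*h^4 + 2*h^3 - 16*h^2 + 8*h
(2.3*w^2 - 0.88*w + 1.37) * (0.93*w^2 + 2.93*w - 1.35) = 2.139*w^4 + 5.9206*w^3 - 4.4093*w^2 + 5.2021*w - 1.8495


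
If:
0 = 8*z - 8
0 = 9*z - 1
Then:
No Solution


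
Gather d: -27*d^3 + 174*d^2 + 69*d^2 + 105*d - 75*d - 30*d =-27*d^3 + 243*d^2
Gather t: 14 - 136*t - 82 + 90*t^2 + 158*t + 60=90*t^2 + 22*t - 8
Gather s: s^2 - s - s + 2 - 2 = s^2 - 2*s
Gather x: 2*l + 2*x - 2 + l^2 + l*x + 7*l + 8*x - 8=l^2 + 9*l + x*(l + 10) - 10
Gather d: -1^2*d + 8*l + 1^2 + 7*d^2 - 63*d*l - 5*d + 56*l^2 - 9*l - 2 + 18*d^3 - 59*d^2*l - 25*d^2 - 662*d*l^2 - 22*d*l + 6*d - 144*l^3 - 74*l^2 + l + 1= 18*d^3 + d^2*(-59*l - 18) + d*(-662*l^2 - 85*l) - 144*l^3 - 18*l^2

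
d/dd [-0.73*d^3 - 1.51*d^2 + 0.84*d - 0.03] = -2.19*d^2 - 3.02*d + 0.84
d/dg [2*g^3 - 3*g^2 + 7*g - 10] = 6*g^2 - 6*g + 7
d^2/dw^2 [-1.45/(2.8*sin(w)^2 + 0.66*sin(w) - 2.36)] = (45.472*sin(w)^4 + 8.0388*sin(w)^3 - 29.24998*sin(w)^2 - 13.81908*sin(w) - 20.42644)/(2.8*sin(w)^2 + 0.66*sin(w) - 2.36)^3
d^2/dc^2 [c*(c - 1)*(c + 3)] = 6*c + 4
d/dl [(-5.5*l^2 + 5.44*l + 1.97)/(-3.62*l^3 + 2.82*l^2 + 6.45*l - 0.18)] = (-19.91*l^4 + 39.3856*l^3 - 29.4216*l^2 - 9.1308*l - 13.6857)/(13.1044*l^6 - 20.4168*l^5 - 38.7456*l^4 + 37.6812*l^3 + 40.5873*l^2 - 2.322*l + 0.0324)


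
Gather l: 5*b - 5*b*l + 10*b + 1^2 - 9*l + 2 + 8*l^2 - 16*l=15*b + 8*l^2 + l*(-5*b - 25) + 3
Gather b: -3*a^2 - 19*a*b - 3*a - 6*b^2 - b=-3*a^2 - 3*a - 6*b^2 + b*(-19*a - 1)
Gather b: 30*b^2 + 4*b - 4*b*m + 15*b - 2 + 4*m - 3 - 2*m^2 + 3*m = 30*b^2 + b*(19 - 4*m) - 2*m^2 + 7*m - 5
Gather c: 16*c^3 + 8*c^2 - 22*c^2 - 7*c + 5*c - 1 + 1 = 16*c^3 - 14*c^2 - 2*c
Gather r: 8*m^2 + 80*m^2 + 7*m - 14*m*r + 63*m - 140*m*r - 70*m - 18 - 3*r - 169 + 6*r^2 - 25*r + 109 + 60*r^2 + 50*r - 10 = 88*m^2 + 66*r^2 + r*(22 - 154*m) - 88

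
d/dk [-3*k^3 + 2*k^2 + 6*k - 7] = -9*k^2 + 4*k + 6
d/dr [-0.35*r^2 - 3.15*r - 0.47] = -0.7*r - 3.15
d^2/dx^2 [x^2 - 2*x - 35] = 2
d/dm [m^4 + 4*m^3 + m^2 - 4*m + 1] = 4*m^3 + 12*m^2 + 2*m - 4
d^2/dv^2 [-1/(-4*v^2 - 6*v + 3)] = 8*(-4*v^2 - 6*v + (4*v + 3)^2 + 3)/(4*v^2 + 6*v - 3)^3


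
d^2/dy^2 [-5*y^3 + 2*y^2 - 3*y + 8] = 4 - 30*y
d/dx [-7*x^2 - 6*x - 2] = -14*x - 6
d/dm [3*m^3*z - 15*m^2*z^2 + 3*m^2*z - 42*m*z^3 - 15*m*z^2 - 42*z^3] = 3*z*(3*m^2 - 10*m*z + 2*m - 14*z^2 - 5*z)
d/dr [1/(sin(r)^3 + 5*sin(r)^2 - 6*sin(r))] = (-3*cos(r) - 10/tan(r) + 6*cos(r)/sin(r)^2)/((sin(r) - 1)^2*(sin(r) + 6)^2)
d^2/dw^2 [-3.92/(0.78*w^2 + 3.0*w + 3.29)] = (4.769856*w^2 + 18.3456*w - 3.92*(1.56*w + 3.0)*(3.12*w + 6.0) + 20.119008)/(0.78*w^2 + 3.0*w + 3.29)^3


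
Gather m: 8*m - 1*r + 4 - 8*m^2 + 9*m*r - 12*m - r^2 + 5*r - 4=-8*m^2 + m*(9*r - 4) - r^2 + 4*r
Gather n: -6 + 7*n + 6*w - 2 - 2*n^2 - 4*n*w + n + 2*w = -2*n^2 + n*(8 - 4*w) + 8*w - 8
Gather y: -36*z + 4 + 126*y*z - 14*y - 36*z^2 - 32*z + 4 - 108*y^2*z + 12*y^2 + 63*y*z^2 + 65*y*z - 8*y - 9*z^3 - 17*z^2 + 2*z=y^2*(12 - 108*z) + y*(63*z^2 + 191*z - 22) - 9*z^3 - 53*z^2 - 66*z + 8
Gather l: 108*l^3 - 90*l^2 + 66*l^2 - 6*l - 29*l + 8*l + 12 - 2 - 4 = 108*l^3 - 24*l^2 - 27*l + 6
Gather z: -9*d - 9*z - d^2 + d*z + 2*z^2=-d^2 - 9*d + 2*z^2 + z*(d - 9)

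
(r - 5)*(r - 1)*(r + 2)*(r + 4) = r^4 - 23*r^2 - 18*r + 40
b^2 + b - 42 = (b - 6)*(b + 7)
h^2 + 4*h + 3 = (h + 1)*(h + 3)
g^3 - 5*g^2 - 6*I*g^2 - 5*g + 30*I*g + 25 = (g - 5)*(g - 5*I)*(g - I)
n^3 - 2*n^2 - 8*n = n*(n - 4)*(n + 2)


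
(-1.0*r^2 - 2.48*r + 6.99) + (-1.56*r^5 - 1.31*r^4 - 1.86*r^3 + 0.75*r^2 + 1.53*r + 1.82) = -1.56*r^5 - 1.31*r^4 - 1.86*r^3 - 0.25*r^2 - 0.95*r + 8.81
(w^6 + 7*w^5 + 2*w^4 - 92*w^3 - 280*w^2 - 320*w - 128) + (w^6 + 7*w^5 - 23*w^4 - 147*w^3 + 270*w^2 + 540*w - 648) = 2*w^6 + 14*w^5 - 21*w^4 - 239*w^3 - 10*w^2 + 220*w - 776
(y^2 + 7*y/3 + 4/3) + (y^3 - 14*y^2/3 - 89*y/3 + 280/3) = y^3 - 11*y^2/3 - 82*y/3 + 284/3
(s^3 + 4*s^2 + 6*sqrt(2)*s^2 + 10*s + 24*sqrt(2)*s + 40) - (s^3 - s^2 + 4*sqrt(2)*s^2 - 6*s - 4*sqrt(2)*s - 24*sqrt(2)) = 2*sqrt(2)*s^2 + 5*s^2 + 16*s + 28*sqrt(2)*s + 24*sqrt(2) + 40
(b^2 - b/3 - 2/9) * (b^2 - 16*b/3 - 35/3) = b^4 - 17*b^3/3 - 91*b^2/9 + 137*b/27 + 70/27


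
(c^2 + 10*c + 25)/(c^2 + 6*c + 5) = (c + 5)/(c + 1)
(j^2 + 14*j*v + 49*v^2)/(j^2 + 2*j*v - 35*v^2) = (-j - 7*v)/(-j + 5*v)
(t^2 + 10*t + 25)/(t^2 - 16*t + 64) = (t^2 + 10*t + 25)/(t^2 - 16*t + 64)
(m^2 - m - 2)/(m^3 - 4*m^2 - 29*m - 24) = (m - 2)/(m^2 - 5*m - 24)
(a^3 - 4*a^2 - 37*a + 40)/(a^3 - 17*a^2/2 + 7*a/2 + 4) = 2*(a + 5)/(2*a + 1)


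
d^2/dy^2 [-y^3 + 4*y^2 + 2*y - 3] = 8 - 6*y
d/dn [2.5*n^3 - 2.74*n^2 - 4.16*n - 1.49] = 7.5*n^2 - 5.48*n - 4.16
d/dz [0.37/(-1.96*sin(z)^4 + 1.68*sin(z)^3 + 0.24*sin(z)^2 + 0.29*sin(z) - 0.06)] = (2.9008*sin(z)^3 - 1.8648*sin(z)^2 - 0.1776*sin(z) - 0.1073)*cos(z)/(-1.96*sin(z)^4 + 1.68*sin(z)^3 + 0.24*sin(z)^2 + 0.29*sin(z) - 0.06)^2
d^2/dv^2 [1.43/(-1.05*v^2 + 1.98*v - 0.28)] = (3.15315*v^2 - 5.94594*v - 1.43*(2.1*v - 1.98)*(4.2*v - 3.96) + 0.84084)/(1.05*v^2 - 1.98*v + 0.28)^3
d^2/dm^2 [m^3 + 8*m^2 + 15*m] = 6*m + 16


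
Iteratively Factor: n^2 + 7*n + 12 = (n + 3)*(n + 4)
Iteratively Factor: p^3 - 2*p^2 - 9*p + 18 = (p + 3)*(p^2 - 5*p + 6) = (p - 2)*(p + 3)*(p - 3)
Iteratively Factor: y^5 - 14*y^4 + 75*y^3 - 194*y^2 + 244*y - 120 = (y - 5)*(y^4 - 9*y^3 + 30*y^2 - 44*y + 24) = (y - 5)*(y - 3)*(y^3 - 6*y^2 + 12*y - 8) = (y - 5)*(y - 3)*(y - 2)*(y^2 - 4*y + 4) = (y - 5)*(y - 3)*(y - 2)^2*(y - 2)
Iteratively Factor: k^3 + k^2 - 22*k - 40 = (k - 5)*(k^2 + 6*k + 8) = (k - 5)*(k + 4)*(k + 2)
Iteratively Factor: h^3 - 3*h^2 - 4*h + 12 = (h - 2)*(h^2 - h - 6) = (h - 2)*(h + 2)*(h - 3)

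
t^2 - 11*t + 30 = (t - 6)*(t - 5)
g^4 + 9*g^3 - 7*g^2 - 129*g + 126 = (g - 3)*(g - 1)*(g + 6)*(g + 7)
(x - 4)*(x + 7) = x^2 + 3*x - 28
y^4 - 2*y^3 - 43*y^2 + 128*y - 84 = (y - 6)*(y - 2)*(y - 1)*(y + 7)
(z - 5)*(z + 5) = z^2 - 25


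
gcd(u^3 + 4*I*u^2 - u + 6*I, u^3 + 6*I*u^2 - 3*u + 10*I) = u^2 + I*u + 2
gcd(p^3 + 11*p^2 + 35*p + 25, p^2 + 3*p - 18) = 1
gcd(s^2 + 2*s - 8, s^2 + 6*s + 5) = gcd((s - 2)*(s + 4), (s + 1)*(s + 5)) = 1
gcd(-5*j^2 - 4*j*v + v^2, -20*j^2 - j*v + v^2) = -5*j + v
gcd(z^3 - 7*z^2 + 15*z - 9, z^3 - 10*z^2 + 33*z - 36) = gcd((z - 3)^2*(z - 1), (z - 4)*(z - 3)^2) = z^2 - 6*z + 9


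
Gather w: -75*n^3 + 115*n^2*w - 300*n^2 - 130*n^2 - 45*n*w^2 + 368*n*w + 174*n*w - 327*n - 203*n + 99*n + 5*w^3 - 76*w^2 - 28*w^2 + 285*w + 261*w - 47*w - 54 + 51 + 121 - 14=-75*n^3 - 430*n^2 - 431*n + 5*w^3 + w^2*(-45*n - 104) + w*(115*n^2 + 542*n + 499) + 104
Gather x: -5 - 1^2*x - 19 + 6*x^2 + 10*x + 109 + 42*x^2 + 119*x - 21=48*x^2 + 128*x + 64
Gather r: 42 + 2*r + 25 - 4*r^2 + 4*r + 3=-4*r^2 + 6*r + 70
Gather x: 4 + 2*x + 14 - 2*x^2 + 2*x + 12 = -2*x^2 + 4*x + 30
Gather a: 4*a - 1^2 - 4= 4*a - 5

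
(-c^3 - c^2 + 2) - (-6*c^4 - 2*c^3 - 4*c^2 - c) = 6*c^4 + c^3 + 3*c^2 + c + 2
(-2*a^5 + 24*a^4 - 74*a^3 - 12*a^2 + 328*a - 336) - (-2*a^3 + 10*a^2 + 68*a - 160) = -2*a^5 + 24*a^4 - 72*a^3 - 22*a^2 + 260*a - 176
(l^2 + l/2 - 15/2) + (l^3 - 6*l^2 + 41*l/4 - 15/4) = l^3 - 5*l^2 + 43*l/4 - 45/4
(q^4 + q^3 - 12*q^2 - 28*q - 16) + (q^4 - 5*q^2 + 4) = 2*q^4 + q^3 - 17*q^2 - 28*q - 12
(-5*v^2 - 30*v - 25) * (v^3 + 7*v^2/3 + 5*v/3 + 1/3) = -5*v^5 - 125*v^4/3 - 310*v^3/3 - 110*v^2 - 155*v/3 - 25/3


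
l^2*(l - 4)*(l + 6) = l^4 + 2*l^3 - 24*l^2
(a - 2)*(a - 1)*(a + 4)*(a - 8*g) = a^4 - 8*a^3*g + a^3 - 8*a^2*g - 10*a^2 + 80*a*g + 8*a - 64*g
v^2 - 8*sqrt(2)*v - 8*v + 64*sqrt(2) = (v - 8)*(v - 8*sqrt(2))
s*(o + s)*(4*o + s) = 4*o^2*s + 5*o*s^2 + s^3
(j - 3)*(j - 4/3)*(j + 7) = j^3 + 8*j^2/3 - 79*j/3 + 28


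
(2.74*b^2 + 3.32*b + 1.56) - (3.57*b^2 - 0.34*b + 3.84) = -0.83*b^2 + 3.66*b - 2.28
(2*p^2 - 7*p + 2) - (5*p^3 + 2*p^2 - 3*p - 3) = -5*p^3 - 4*p + 5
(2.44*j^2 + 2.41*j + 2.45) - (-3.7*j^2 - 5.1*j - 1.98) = 6.14*j^2 + 7.51*j + 4.43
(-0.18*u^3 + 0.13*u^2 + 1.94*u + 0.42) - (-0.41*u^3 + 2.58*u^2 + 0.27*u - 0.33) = 0.23*u^3 - 2.45*u^2 + 1.67*u + 0.75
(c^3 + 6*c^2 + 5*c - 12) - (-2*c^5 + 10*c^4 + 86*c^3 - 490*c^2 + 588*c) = 2*c^5 - 10*c^4 - 85*c^3 + 496*c^2 - 583*c - 12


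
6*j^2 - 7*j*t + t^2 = (-6*j + t)*(-j + t)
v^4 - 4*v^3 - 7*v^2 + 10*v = v*(v - 5)*(v - 1)*(v + 2)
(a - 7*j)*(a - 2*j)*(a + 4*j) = a^3 - 5*a^2*j - 22*a*j^2 + 56*j^3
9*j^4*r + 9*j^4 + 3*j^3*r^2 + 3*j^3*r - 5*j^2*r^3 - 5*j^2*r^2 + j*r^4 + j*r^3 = (-3*j + r)^2*(j + r)*(j*r + j)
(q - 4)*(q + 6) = q^2 + 2*q - 24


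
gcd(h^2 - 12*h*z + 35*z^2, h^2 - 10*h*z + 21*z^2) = -h + 7*z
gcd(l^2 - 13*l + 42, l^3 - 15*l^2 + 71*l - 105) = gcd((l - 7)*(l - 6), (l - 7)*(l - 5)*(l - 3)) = l - 7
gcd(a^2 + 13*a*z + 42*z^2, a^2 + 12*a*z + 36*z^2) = a + 6*z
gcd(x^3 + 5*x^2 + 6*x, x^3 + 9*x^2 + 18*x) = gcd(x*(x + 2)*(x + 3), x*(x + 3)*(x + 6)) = x^2 + 3*x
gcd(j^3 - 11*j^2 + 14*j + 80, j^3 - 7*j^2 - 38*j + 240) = j^2 - 13*j + 40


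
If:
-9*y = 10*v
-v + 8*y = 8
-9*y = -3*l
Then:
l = 240/89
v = -72/89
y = 80/89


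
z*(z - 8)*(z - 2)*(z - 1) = z^4 - 11*z^3 + 26*z^2 - 16*z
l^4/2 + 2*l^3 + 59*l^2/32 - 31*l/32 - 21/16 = (l/2 + 1)*(l - 3/4)*(l + 1)*(l + 7/4)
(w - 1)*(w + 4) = w^2 + 3*w - 4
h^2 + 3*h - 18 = (h - 3)*(h + 6)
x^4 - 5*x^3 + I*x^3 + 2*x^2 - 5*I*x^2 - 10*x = x*(x - 5)*(x - I)*(x + 2*I)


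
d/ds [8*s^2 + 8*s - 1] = 16*s + 8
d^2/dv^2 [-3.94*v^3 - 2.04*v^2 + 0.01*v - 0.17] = -23.64*v - 4.08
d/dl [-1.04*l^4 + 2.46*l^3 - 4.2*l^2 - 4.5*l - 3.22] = -4.16*l^3 + 7.38*l^2 - 8.4*l - 4.5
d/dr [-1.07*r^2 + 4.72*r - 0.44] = 4.72 - 2.14*r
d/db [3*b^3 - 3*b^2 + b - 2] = 9*b^2 - 6*b + 1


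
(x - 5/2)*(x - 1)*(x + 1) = x^3 - 5*x^2/2 - x + 5/2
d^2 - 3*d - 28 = (d - 7)*(d + 4)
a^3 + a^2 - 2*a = a*(a - 1)*(a + 2)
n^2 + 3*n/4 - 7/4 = (n - 1)*(n + 7/4)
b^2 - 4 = (b - 2)*(b + 2)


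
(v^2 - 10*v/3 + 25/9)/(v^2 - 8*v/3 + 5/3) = (v - 5/3)/(v - 1)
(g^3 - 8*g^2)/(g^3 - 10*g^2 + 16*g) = g/(g - 2)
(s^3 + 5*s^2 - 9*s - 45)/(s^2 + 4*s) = (s^3 + 5*s^2 - 9*s - 45)/(s*(s + 4))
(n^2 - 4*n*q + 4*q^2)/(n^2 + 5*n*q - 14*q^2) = (n - 2*q)/(n + 7*q)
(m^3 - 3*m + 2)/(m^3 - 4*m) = (m^2 - 2*m + 1)/(m*(m - 2))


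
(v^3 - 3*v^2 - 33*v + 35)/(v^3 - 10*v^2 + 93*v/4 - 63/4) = 4*(v^2 + 4*v - 5)/(4*v^2 - 12*v + 9)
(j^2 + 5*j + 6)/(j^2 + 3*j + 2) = (j + 3)/(j + 1)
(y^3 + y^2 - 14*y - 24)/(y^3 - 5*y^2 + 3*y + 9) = (y^3 + y^2 - 14*y - 24)/(y^3 - 5*y^2 + 3*y + 9)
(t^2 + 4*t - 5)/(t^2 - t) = (t + 5)/t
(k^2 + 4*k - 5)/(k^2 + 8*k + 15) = (k - 1)/(k + 3)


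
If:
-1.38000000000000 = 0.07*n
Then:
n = -19.71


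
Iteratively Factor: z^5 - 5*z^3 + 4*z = (z - 2)*(z^4 + 2*z^3 - z^2 - 2*z) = (z - 2)*(z + 1)*(z^3 + z^2 - 2*z) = (z - 2)*(z + 1)*(z + 2)*(z^2 - z) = (z - 2)*(z - 1)*(z + 1)*(z + 2)*(z)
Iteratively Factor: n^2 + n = (n + 1)*(n)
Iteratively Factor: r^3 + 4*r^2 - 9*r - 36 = (r - 3)*(r^2 + 7*r + 12) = (r - 3)*(r + 3)*(r + 4)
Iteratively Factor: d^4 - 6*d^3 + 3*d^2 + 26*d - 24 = (d - 4)*(d^3 - 2*d^2 - 5*d + 6) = (d - 4)*(d - 1)*(d^2 - d - 6) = (d - 4)*(d - 3)*(d - 1)*(d + 2)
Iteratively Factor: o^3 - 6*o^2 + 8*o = (o - 4)*(o^2 - 2*o) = o*(o - 4)*(o - 2)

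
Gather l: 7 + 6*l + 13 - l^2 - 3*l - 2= -l^2 + 3*l + 18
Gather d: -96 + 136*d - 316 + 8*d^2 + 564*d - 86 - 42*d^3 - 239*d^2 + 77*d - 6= -42*d^3 - 231*d^2 + 777*d - 504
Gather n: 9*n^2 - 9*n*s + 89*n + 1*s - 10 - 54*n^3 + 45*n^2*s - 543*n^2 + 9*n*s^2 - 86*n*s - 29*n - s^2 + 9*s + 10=-54*n^3 + n^2*(45*s - 534) + n*(9*s^2 - 95*s + 60) - s^2 + 10*s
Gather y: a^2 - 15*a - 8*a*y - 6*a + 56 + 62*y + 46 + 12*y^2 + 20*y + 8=a^2 - 21*a + 12*y^2 + y*(82 - 8*a) + 110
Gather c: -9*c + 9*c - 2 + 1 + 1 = 0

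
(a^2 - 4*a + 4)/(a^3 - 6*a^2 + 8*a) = (a - 2)/(a*(a - 4))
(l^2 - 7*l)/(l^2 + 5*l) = (l - 7)/(l + 5)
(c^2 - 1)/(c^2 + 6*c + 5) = (c - 1)/(c + 5)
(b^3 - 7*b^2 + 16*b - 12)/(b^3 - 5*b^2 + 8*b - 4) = (b - 3)/(b - 1)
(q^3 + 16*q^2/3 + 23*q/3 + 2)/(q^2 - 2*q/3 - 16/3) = (3*q^2 + 10*q + 3)/(3*q - 8)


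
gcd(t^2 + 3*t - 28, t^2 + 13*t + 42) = t + 7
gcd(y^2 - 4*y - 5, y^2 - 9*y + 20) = y - 5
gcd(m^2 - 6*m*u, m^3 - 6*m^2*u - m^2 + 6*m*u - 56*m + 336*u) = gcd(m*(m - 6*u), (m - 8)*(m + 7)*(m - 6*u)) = -m + 6*u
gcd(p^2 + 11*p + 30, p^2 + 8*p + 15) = p + 5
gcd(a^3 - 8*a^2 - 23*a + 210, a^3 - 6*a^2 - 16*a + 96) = a - 6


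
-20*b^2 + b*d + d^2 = (-4*b + d)*(5*b + d)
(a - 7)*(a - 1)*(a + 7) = a^3 - a^2 - 49*a + 49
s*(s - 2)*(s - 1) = s^3 - 3*s^2 + 2*s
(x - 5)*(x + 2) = x^2 - 3*x - 10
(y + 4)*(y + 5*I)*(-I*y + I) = -I*y^3 + 5*y^2 - 3*I*y^2 + 15*y + 4*I*y - 20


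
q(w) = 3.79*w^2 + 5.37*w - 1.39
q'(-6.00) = -40.11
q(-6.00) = 102.83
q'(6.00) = 50.85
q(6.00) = 167.27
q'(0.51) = 9.24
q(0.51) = 2.33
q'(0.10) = 6.13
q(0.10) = -0.82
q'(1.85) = 19.39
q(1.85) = 21.52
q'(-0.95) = -1.83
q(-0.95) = -3.07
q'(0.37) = 8.17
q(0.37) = 1.12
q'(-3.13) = -18.36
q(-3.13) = 18.93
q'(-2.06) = -10.24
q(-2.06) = 3.63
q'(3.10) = 28.87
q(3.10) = 51.68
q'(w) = 7.58*w + 5.37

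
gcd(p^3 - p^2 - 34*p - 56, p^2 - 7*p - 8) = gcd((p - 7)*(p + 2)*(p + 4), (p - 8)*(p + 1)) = 1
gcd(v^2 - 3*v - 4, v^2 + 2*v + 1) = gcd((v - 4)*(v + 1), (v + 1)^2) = v + 1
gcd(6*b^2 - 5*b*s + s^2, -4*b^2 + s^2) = -2*b + s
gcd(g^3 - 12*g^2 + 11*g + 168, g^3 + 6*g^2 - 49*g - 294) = g - 7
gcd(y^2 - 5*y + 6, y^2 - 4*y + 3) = y - 3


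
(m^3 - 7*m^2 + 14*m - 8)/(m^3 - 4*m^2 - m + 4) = (m - 2)/(m + 1)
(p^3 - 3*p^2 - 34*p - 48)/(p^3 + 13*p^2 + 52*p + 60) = (p^2 - 5*p - 24)/(p^2 + 11*p + 30)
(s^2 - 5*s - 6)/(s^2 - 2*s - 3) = (s - 6)/(s - 3)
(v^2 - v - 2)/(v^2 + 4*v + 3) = (v - 2)/(v + 3)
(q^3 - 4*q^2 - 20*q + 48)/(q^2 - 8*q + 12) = q + 4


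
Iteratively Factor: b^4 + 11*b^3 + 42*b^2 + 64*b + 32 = (b + 2)*(b^3 + 9*b^2 + 24*b + 16) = (b + 2)*(b + 4)*(b^2 + 5*b + 4) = (b + 1)*(b + 2)*(b + 4)*(b + 4)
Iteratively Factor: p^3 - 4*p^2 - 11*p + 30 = (p - 5)*(p^2 + p - 6) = (p - 5)*(p + 3)*(p - 2)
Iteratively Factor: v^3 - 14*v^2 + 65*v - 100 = (v - 4)*(v^2 - 10*v + 25) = (v - 5)*(v - 4)*(v - 5)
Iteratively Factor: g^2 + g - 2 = (g - 1)*(g + 2)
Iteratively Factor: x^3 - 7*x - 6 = (x + 2)*(x^2 - 2*x - 3) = (x + 1)*(x + 2)*(x - 3)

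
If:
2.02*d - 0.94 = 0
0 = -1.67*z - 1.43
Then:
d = 0.47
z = -0.86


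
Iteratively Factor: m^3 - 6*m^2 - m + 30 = (m - 5)*(m^2 - m - 6) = (m - 5)*(m - 3)*(m + 2)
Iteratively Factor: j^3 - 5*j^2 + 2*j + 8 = (j - 4)*(j^2 - j - 2) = (j - 4)*(j - 2)*(j + 1)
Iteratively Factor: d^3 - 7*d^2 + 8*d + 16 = (d - 4)*(d^2 - 3*d - 4) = (d - 4)*(d + 1)*(d - 4)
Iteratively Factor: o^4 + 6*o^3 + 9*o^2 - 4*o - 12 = (o + 2)*(o^3 + 4*o^2 + o - 6) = (o + 2)*(o + 3)*(o^2 + o - 2) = (o + 2)^2*(o + 3)*(o - 1)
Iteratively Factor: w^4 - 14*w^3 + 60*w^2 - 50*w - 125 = (w - 5)*(w^3 - 9*w^2 + 15*w + 25) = (w - 5)*(w + 1)*(w^2 - 10*w + 25) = (w - 5)^2*(w + 1)*(w - 5)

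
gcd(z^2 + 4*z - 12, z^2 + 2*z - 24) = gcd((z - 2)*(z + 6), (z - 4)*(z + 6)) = z + 6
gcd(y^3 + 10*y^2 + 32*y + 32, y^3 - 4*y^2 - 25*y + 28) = y + 4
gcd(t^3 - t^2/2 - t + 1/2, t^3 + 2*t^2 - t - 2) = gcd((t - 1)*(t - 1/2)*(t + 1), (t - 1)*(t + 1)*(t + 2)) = t^2 - 1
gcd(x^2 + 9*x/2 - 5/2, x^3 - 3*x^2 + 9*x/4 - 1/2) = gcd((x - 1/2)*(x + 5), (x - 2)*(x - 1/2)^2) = x - 1/2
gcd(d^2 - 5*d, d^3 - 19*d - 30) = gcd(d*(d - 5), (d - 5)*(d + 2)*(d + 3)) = d - 5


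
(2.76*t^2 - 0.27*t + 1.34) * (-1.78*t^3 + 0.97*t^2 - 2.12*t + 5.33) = -4.9128*t^5 + 3.1578*t^4 - 8.4983*t^3 + 16.583*t^2 - 4.2799*t + 7.1422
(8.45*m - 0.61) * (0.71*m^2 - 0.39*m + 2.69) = 5.9995*m^3 - 3.7286*m^2 + 22.9684*m - 1.6409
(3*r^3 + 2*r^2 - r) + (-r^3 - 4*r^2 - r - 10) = 2*r^3 - 2*r^2 - 2*r - 10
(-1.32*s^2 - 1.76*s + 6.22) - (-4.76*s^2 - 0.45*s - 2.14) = 3.44*s^2 - 1.31*s + 8.36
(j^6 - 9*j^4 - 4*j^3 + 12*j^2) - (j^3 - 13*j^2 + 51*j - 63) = j^6 - 9*j^4 - 5*j^3 + 25*j^2 - 51*j + 63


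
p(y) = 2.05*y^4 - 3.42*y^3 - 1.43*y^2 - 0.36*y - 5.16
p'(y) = 8.2*y^3 - 10.26*y^2 - 2.86*y - 0.36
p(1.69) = -9.64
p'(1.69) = 5.08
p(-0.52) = -4.73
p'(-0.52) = -2.80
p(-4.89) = 1534.47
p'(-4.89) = -1190.54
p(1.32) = -9.77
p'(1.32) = -3.15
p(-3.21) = 312.04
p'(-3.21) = -368.12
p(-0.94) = -1.64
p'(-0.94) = -13.55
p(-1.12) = 1.48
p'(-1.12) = -21.55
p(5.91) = 1737.73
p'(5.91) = 1317.06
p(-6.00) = 3341.04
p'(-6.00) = -2123.76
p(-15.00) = 115002.24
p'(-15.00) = -29940.96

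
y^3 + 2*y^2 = y^2*(y + 2)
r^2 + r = r*(r + 1)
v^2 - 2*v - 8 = (v - 4)*(v + 2)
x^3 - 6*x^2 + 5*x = x*(x - 5)*(x - 1)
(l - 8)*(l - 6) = l^2 - 14*l + 48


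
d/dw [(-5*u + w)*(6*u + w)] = u + 2*w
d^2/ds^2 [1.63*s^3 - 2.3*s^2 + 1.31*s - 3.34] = 9.78*s - 4.6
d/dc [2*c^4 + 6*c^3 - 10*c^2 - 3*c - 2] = 8*c^3 + 18*c^2 - 20*c - 3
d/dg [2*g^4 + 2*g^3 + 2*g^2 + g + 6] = 8*g^3 + 6*g^2 + 4*g + 1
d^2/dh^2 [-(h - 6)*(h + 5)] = -2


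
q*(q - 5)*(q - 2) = q^3 - 7*q^2 + 10*q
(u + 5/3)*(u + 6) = u^2 + 23*u/3 + 10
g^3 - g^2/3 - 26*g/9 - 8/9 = (g - 2)*(g + 1/3)*(g + 4/3)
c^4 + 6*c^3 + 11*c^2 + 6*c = c*(c + 1)*(c + 2)*(c + 3)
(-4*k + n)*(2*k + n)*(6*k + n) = -48*k^3 - 20*k^2*n + 4*k*n^2 + n^3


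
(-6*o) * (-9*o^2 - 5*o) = 54*o^3 + 30*o^2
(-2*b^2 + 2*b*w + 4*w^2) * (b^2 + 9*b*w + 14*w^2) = -2*b^4 - 16*b^3*w - 6*b^2*w^2 + 64*b*w^3 + 56*w^4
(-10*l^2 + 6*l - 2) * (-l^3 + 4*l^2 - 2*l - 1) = 10*l^5 - 46*l^4 + 46*l^3 - 10*l^2 - 2*l + 2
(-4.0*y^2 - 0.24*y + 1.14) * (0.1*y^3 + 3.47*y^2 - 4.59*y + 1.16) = -0.4*y^5 - 13.904*y^4 + 17.6412*y^3 + 0.4174*y^2 - 5.511*y + 1.3224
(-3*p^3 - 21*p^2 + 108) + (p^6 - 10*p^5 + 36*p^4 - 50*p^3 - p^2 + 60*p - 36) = p^6 - 10*p^5 + 36*p^4 - 53*p^3 - 22*p^2 + 60*p + 72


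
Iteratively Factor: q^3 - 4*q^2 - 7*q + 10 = (q + 2)*(q^2 - 6*q + 5) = (q - 1)*(q + 2)*(q - 5)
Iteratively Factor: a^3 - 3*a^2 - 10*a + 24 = (a - 2)*(a^2 - a - 12) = (a - 4)*(a - 2)*(a + 3)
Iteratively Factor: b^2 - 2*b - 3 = (b - 3)*(b + 1)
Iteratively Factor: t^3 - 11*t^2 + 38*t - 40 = (t - 4)*(t^2 - 7*t + 10) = (t - 4)*(t - 2)*(t - 5)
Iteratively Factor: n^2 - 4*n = (n - 4)*(n)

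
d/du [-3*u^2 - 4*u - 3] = -6*u - 4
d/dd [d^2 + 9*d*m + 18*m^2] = 2*d + 9*m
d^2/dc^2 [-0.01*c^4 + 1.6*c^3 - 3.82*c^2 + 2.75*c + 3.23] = -0.12*c^2 + 9.6*c - 7.64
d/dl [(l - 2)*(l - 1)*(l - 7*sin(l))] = -(l - 2)*(l - 1)*(7*cos(l) - 1) + (l - 2)*(l - 7*sin(l)) + (l - 1)*(l - 7*sin(l))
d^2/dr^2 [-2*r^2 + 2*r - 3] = -4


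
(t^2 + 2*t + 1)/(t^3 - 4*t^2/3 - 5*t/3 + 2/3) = 3*(t + 1)/(3*t^2 - 7*t + 2)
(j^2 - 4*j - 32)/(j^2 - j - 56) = (j + 4)/(j + 7)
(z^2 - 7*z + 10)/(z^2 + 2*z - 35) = (z - 2)/(z + 7)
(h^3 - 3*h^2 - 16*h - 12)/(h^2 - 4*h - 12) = h + 1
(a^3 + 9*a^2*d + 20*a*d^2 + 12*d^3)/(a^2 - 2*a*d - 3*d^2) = (a^2 + 8*a*d + 12*d^2)/(a - 3*d)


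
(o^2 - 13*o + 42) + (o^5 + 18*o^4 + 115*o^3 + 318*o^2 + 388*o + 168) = o^5 + 18*o^4 + 115*o^3 + 319*o^2 + 375*o + 210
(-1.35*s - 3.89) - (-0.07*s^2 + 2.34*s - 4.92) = 0.07*s^2 - 3.69*s + 1.03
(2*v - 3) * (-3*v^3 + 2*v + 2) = -6*v^4 + 9*v^3 + 4*v^2 - 2*v - 6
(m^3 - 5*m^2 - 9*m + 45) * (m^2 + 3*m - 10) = m^5 - 2*m^4 - 34*m^3 + 68*m^2 + 225*m - 450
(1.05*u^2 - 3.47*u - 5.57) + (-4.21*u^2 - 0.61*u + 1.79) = -3.16*u^2 - 4.08*u - 3.78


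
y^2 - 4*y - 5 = (y - 5)*(y + 1)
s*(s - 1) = s^2 - s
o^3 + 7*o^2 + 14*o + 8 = (o + 1)*(o + 2)*(o + 4)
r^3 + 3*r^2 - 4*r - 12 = (r - 2)*(r + 2)*(r + 3)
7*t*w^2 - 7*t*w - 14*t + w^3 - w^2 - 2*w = (7*t + w)*(w - 2)*(w + 1)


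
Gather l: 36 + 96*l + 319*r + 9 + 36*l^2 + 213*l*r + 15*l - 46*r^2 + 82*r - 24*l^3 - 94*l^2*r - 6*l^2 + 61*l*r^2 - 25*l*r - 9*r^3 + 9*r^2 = -24*l^3 + l^2*(30 - 94*r) + l*(61*r^2 + 188*r + 111) - 9*r^3 - 37*r^2 + 401*r + 45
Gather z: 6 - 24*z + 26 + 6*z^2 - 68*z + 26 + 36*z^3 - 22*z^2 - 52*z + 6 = 36*z^3 - 16*z^2 - 144*z + 64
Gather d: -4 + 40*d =40*d - 4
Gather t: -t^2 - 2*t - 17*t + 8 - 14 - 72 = -t^2 - 19*t - 78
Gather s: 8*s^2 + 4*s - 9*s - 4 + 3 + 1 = 8*s^2 - 5*s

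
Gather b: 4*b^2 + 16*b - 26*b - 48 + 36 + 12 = 4*b^2 - 10*b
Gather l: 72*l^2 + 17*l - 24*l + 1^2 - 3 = 72*l^2 - 7*l - 2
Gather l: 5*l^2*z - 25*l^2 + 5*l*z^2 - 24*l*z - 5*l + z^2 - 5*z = l^2*(5*z - 25) + l*(5*z^2 - 24*z - 5) + z^2 - 5*z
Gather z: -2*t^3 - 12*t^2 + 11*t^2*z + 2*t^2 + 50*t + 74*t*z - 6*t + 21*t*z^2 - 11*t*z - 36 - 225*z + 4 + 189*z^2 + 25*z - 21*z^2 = -2*t^3 - 10*t^2 + 44*t + z^2*(21*t + 168) + z*(11*t^2 + 63*t - 200) - 32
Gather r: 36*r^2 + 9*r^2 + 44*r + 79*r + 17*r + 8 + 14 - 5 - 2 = 45*r^2 + 140*r + 15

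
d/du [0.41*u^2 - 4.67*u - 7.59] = 0.82*u - 4.67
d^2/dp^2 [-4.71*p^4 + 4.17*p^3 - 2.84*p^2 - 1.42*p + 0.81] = -56.52*p^2 + 25.02*p - 5.68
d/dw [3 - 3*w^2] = -6*w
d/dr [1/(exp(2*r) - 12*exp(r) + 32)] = 2*(6 - exp(r))*exp(r)/(exp(2*r) - 12*exp(r) + 32)^2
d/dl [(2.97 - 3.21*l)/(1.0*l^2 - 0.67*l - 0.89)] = (3.21*l^2 - 5.94*l + 4.8468)/(1.0*l^4 - 1.34*l^3 - 1.3311*l^2 + 1.1926*l + 0.7921)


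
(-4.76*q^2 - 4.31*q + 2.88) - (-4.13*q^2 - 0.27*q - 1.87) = -0.63*q^2 - 4.04*q + 4.75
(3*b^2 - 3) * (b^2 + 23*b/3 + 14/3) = 3*b^4 + 23*b^3 + 11*b^2 - 23*b - 14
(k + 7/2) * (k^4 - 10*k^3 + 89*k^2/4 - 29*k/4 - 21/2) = k^5 - 13*k^4/2 - 51*k^3/4 + 565*k^2/8 - 287*k/8 - 147/4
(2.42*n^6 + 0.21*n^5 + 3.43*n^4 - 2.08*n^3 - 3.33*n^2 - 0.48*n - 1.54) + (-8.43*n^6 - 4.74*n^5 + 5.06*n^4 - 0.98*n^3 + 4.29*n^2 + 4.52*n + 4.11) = -6.01*n^6 - 4.53*n^5 + 8.49*n^4 - 3.06*n^3 + 0.96*n^2 + 4.04*n + 2.57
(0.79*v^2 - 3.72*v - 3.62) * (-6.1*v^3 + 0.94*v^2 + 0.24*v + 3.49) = -4.819*v^5 + 23.4346*v^4 + 18.7748*v^3 - 1.5385*v^2 - 13.8516*v - 12.6338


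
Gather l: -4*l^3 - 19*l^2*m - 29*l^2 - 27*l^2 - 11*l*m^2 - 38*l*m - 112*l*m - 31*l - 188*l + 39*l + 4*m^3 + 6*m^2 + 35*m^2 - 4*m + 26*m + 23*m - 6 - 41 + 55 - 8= -4*l^3 + l^2*(-19*m - 56) + l*(-11*m^2 - 150*m - 180) + 4*m^3 + 41*m^2 + 45*m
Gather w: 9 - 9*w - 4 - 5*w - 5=-14*w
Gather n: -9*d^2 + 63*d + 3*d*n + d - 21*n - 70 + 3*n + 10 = -9*d^2 + 64*d + n*(3*d - 18) - 60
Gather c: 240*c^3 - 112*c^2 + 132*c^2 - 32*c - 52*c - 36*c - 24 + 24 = 240*c^3 + 20*c^2 - 120*c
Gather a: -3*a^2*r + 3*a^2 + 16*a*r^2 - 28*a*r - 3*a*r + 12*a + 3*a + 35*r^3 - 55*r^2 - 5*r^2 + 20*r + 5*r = a^2*(3 - 3*r) + a*(16*r^2 - 31*r + 15) + 35*r^3 - 60*r^2 + 25*r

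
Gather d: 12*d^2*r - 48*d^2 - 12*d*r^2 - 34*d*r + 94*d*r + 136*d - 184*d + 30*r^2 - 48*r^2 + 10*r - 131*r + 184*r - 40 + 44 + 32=d^2*(12*r - 48) + d*(-12*r^2 + 60*r - 48) - 18*r^2 + 63*r + 36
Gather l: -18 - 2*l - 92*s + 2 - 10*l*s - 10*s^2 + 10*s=l*(-10*s - 2) - 10*s^2 - 82*s - 16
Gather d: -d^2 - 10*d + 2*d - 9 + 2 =-d^2 - 8*d - 7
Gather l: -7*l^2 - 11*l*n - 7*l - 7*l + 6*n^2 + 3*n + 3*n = -7*l^2 + l*(-11*n - 14) + 6*n^2 + 6*n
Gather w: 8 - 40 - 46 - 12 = -90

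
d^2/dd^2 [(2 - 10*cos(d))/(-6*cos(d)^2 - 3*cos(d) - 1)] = 2*(-405*(1 - cos(2*d))^2*cos(d) + 117*(1 - cos(2*d))^2/2 + 479*cos(d)/2 + 126*cos(2*d) - 423*cos(3*d)/2 + 90*cos(5*d) - 144)/(3*cos(d) + 3*cos(2*d) + 4)^3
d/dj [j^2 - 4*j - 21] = 2*j - 4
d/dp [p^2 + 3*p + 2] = 2*p + 3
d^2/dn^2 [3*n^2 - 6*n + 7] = 6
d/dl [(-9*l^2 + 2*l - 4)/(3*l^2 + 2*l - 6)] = 4*(-6*l^2 + 33*l - 1)/(9*l^4 + 12*l^3 - 32*l^2 - 24*l + 36)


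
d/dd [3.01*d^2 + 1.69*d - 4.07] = 6.02*d + 1.69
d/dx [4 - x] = -1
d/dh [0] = 0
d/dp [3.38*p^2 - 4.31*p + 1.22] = 6.76*p - 4.31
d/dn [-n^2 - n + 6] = -2*n - 1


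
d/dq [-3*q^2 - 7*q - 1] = -6*q - 7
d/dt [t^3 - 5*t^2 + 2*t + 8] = 3*t^2 - 10*t + 2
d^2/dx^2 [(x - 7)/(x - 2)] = -10/(x - 2)^3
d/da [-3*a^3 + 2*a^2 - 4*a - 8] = -9*a^2 + 4*a - 4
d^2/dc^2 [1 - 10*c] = 0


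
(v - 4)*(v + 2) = v^2 - 2*v - 8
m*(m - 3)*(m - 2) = m^3 - 5*m^2 + 6*m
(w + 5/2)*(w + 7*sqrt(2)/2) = w^2 + 5*w/2 + 7*sqrt(2)*w/2 + 35*sqrt(2)/4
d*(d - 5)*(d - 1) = d^3 - 6*d^2 + 5*d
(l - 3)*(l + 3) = l^2 - 9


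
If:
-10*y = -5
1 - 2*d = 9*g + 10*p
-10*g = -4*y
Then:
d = -5*p - 2/5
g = 1/5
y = 1/2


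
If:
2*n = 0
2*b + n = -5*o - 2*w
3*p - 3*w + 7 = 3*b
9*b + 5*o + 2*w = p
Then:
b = w/6 - 7/18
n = 0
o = 7/45 - 7*w/15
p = 7*w/6 - 49/18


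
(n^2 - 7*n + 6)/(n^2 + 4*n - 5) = (n - 6)/(n + 5)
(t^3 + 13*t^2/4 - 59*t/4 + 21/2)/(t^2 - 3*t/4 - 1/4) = (4*t^2 + 17*t - 42)/(4*t + 1)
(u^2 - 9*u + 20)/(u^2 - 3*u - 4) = (u - 5)/(u + 1)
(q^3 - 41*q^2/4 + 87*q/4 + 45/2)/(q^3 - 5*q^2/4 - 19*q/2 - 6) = (q^2 - 11*q + 30)/(q^2 - 2*q - 8)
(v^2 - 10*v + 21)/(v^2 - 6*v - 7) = (v - 3)/(v + 1)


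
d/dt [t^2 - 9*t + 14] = 2*t - 9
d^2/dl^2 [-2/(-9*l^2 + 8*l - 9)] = 4*(-81*l^2 + 72*l + 4*(9*l - 4)^2 - 81)/(9*l^2 - 8*l + 9)^3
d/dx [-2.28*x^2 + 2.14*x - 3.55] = 2.14 - 4.56*x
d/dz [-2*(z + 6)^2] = -4*z - 24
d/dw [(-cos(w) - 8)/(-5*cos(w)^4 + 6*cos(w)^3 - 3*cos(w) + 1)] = (15*(1 - cos(2*w))^2/4 + 111*cos(w) - 57*cos(2*w) + 37*cos(3*w) - 47)*sin(w)/(5*cos(w)^4 - 6*cos(w)^3 + 3*cos(w) - 1)^2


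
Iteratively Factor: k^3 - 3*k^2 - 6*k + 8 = (k + 2)*(k^2 - 5*k + 4) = (k - 4)*(k + 2)*(k - 1)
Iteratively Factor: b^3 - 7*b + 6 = (b - 2)*(b^2 + 2*b - 3) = (b - 2)*(b - 1)*(b + 3)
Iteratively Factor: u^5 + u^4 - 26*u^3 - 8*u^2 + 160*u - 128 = (u - 4)*(u^4 + 5*u^3 - 6*u^2 - 32*u + 32) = (u - 4)*(u + 4)*(u^3 + u^2 - 10*u + 8) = (u - 4)*(u - 2)*(u + 4)*(u^2 + 3*u - 4) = (u - 4)*(u - 2)*(u - 1)*(u + 4)*(u + 4)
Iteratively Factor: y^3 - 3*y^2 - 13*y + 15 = (y - 1)*(y^2 - 2*y - 15) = (y - 1)*(y + 3)*(y - 5)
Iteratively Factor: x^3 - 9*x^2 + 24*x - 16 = (x - 4)*(x^2 - 5*x + 4) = (x - 4)^2*(x - 1)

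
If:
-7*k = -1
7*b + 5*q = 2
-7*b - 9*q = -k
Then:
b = 121/196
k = 1/7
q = -13/28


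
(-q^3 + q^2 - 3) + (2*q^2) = -q^3 + 3*q^2 - 3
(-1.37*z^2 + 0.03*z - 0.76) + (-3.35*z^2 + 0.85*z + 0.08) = -4.72*z^2 + 0.88*z - 0.68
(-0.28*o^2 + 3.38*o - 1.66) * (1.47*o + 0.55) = -0.4116*o^3 + 4.8146*o^2 - 0.5812*o - 0.913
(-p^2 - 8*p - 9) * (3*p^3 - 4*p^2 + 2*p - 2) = -3*p^5 - 20*p^4 + 3*p^3 + 22*p^2 - 2*p + 18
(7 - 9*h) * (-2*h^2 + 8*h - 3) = 18*h^3 - 86*h^2 + 83*h - 21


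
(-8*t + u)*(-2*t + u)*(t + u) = 16*t^3 + 6*t^2*u - 9*t*u^2 + u^3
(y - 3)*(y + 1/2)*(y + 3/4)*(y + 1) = y^4 - 3*y^3/4 - 41*y^2/8 - 9*y/2 - 9/8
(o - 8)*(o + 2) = o^2 - 6*o - 16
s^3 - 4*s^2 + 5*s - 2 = (s - 2)*(s - 1)^2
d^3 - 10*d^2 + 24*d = d*(d - 6)*(d - 4)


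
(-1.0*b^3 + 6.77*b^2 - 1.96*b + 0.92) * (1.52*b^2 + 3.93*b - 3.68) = -1.52*b^5 + 6.3604*b^4 + 27.3069*b^3 - 31.218*b^2 + 10.8284*b - 3.3856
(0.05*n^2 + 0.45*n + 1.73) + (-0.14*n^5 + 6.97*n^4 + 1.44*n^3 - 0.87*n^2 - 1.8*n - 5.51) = -0.14*n^5 + 6.97*n^4 + 1.44*n^3 - 0.82*n^2 - 1.35*n - 3.78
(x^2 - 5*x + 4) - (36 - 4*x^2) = 5*x^2 - 5*x - 32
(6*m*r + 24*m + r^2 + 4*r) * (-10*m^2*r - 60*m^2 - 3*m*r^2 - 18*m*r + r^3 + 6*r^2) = -60*m^3*r^2 - 600*m^3*r - 1440*m^3 - 28*m^2*r^3 - 280*m^2*r^2 - 672*m^2*r + 3*m*r^4 + 30*m*r^3 + 72*m*r^2 + r^5 + 10*r^4 + 24*r^3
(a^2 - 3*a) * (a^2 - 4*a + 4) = a^4 - 7*a^3 + 16*a^2 - 12*a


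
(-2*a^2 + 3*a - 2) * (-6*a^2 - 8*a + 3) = 12*a^4 - 2*a^3 - 18*a^2 + 25*a - 6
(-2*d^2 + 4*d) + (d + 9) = -2*d^2 + 5*d + 9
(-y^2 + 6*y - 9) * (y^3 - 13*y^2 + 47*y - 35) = -y^5 + 19*y^4 - 134*y^3 + 434*y^2 - 633*y + 315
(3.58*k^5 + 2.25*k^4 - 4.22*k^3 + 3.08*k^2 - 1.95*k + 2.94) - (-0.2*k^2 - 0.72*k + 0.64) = 3.58*k^5 + 2.25*k^4 - 4.22*k^3 + 3.28*k^2 - 1.23*k + 2.3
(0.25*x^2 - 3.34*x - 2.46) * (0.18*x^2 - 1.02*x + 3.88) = 0.045*x^4 - 0.8562*x^3 + 3.934*x^2 - 10.45*x - 9.5448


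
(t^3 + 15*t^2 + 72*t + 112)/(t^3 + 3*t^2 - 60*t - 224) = (t + 4)/(t - 8)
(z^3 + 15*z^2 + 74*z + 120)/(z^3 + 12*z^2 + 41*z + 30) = (z + 4)/(z + 1)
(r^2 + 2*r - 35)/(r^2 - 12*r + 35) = (r + 7)/(r - 7)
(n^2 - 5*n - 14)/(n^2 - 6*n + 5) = (n^2 - 5*n - 14)/(n^2 - 6*n + 5)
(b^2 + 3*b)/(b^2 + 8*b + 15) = b/(b + 5)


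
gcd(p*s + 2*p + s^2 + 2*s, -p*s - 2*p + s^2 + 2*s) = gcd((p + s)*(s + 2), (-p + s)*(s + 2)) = s + 2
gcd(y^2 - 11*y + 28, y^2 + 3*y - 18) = 1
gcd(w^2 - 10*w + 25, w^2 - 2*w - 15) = w - 5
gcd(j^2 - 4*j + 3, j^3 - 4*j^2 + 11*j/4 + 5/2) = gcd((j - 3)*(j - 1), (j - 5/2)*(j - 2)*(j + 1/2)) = 1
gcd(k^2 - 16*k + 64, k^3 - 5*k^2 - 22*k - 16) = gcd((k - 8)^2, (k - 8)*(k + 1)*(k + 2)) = k - 8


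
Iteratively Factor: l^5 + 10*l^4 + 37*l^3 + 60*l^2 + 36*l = (l + 3)*(l^4 + 7*l^3 + 16*l^2 + 12*l) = (l + 2)*(l + 3)*(l^3 + 5*l^2 + 6*l) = (l + 2)*(l + 3)^2*(l^2 + 2*l) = l*(l + 2)*(l + 3)^2*(l + 2)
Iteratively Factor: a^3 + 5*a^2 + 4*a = (a)*(a^2 + 5*a + 4) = a*(a + 4)*(a + 1)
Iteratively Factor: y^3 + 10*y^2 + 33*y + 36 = (y + 3)*(y^2 + 7*y + 12) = (y + 3)^2*(y + 4)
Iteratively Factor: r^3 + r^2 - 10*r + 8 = (r - 1)*(r^2 + 2*r - 8) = (r - 1)*(r + 4)*(r - 2)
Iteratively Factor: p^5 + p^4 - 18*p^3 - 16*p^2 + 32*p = (p + 2)*(p^4 - p^3 - 16*p^2 + 16*p) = (p - 1)*(p + 2)*(p^3 - 16*p) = (p - 1)*(p + 2)*(p + 4)*(p^2 - 4*p) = p*(p - 1)*(p + 2)*(p + 4)*(p - 4)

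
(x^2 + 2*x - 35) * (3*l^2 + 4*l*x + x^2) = 3*l^2*x^2 + 6*l^2*x - 105*l^2 + 4*l*x^3 + 8*l*x^2 - 140*l*x + x^4 + 2*x^3 - 35*x^2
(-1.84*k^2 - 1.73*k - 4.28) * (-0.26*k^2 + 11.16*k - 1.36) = 0.4784*k^4 - 20.0846*k^3 - 15.6916*k^2 - 45.412*k + 5.8208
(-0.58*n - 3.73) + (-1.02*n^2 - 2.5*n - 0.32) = -1.02*n^2 - 3.08*n - 4.05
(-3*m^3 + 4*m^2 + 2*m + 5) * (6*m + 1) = -18*m^4 + 21*m^3 + 16*m^2 + 32*m + 5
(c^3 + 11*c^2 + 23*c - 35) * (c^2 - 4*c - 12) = c^5 + 7*c^4 - 33*c^3 - 259*c^2 - 136*c + 420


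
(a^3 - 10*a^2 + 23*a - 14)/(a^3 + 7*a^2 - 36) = (a^2 - 8*a + 7)/(a^2 + 9*a + 18)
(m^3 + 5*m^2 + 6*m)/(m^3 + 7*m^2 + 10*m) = (m + 3)/(m + 5)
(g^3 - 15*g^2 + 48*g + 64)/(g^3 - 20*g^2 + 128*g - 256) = (g + 1)/(g - 4)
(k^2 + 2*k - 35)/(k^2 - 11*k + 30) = (k + 7)/(k - 6)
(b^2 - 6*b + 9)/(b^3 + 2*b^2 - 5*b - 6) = (b^2 - 6*b + 9)/(b^3 + 2*b^2 - 5*b - 6)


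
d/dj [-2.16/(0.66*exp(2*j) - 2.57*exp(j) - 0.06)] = (2.8512*exp(j) - 5.5512)*exp(j)/(-0.66*exp(2*j) + 2.57*exp(j) + 0.06)^2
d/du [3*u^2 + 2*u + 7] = 6*u + 2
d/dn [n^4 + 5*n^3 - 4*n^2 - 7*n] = 4*n^3 + 15*n^2 - 8*n - 7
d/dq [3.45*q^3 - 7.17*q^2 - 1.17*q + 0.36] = 10.35*q^2 - 14.34*q - 1.17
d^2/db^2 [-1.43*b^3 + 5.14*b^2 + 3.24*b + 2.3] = 10.28 - 8.58*b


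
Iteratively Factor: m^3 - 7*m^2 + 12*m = (m - 3)*(m^2 - 4*m) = m*(m - 3)*(m - 4)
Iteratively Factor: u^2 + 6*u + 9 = (u + 3)*(u + 3)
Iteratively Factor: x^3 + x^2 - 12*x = (x + 4)*(x^2 - 3*x) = (x - 3)*(x + 4)*(x)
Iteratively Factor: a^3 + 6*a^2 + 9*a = (a)*(a^2 + 6*a + 9) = a*(a + 3)*(a + 3)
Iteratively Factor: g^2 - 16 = (g - 4)*(g + 4)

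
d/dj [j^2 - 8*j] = 2*j - 8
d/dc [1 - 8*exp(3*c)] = -24*exp(3*c)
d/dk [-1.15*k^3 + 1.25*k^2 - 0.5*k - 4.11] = -3.45*k^2 + 2.5*k - 0.5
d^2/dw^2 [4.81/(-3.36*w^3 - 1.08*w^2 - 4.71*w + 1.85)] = ((96.9696*w + 10.3896)*(3.36*w^3 + 1.08*w^2 + 4.71*w - 1.85) - 4.81*(10.08*w^2 + 2.16*w + 4.71)*(20.16*w^2 + 4.32*w + 9.42))/(3.36*w^3 + 1.08*w^2 + 4.71*w - 1.85)^3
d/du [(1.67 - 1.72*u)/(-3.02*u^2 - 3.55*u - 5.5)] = (-5.1944*u^2 + 10.0868*u + 15.3885)/(9.1204*u^4 + 21.442*u^3 + 45.8225*u^2 + 39.05*u + 30.25)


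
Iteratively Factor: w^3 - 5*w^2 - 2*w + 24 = (w + 2)*(w^2 - 7*w + 12) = (w - 3)*(w + 2)*(w - 4)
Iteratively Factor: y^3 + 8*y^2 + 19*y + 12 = (y + 1)*(y^2 + 7*y + 12) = (y + 1)*(y + 4)*(y + 3)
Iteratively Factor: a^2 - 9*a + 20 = (a - 5)*(a - 4)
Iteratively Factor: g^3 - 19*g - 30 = (g + 2)*(g^2 - 2*g - 15) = (g - 5)*(g + 2)*(g + 3)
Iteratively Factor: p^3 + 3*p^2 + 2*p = (p + 2)*(p^2 + p) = p*(p + 2)*(p + 1)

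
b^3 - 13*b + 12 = (b - 3)*(b - 1)*(b + 4)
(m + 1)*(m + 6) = m^2 + 7*m + 6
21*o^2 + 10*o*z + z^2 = (3*o + z)*(7*o + z)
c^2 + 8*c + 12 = (c + 2)*(c + 6)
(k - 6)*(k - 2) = k^2 - 8*k + 12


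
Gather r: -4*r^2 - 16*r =-4*r^2 - 16*r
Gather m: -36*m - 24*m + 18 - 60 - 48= -60*m - 90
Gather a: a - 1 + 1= a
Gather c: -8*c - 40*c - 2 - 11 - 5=-48*c - 18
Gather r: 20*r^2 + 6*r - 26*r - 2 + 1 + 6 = 20*r^2 - 20*r + 5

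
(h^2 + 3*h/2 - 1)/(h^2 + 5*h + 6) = (h - 1/2)/(h + 3)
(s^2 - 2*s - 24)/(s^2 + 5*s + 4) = (s - 6)/(s + 1)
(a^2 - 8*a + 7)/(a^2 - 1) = (a - 7)/(a + 1)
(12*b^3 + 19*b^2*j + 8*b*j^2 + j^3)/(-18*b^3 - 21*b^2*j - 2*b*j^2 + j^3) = (-4*b - j)/(6*b - j)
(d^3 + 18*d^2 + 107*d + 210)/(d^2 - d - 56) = (d^2 + 11*d + 30)/(d - 8)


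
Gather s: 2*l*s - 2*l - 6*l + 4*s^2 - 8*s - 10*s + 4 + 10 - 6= -8*l + 4*s^2 + s*(2*l - 18) + 8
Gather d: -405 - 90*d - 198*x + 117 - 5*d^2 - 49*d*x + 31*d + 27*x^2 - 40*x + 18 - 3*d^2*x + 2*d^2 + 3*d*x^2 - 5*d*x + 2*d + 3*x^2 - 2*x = d^2*(-3*x - 3) + d*(3*x^2 - 54*x - 57) + 30*x^2 - 240*x - 270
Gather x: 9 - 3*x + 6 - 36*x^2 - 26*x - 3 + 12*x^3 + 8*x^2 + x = 12*x^3 - 28*x^2 - 28*x + 12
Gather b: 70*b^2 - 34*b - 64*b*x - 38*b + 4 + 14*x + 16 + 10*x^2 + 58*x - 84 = 70*b^2 + b*(-64*x - 72) + 10*x^2 + 72*x - 64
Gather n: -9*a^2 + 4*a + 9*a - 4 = -9*a^2 + 13*a - 4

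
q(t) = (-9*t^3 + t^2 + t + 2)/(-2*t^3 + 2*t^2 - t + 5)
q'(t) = (-27*t^2 + 2*t + 1)/(-2*t^3 + 2*t^2 - t + 5) + (6*t^2 - 4*t + 1)*(-9*t^3 + t^2 + t + 2)/(-2*t^3 + 2*t^2 - t + 5)^2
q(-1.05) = 1.18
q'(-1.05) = -1.60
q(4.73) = 5.54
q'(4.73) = -0.31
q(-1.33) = 1.62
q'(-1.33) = -1.51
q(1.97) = 13.55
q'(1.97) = -27.21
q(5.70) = 5.31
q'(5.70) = -0.18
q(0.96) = -0.99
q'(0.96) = -5.99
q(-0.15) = 0.37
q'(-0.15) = 0.14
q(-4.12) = 3.52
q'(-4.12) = -0.25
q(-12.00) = 4.17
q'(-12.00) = -0.03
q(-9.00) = 4.06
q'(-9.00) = -0.05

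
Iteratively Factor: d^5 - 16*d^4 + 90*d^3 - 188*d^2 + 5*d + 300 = (d - 3)*(d^4 - 13*d^3 + 51*d^2 - 35*d - 100) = (d - 3)*(d + 1)*(d^3 - 14*d^2 + 65*d - 100) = (d - 4)*(d - 3)*(d + 1)*(d^2 - 10*d + 25) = (d - 5)*(d - 4)*(d - 3)*(d + 1)*(d - 5)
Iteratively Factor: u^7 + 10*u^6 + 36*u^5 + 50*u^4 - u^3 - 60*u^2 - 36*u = (u + 2)*(u^6 + 8*u^5 + 20*u^4 + 10*u^3 - 21*u^2 - 18*u) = (u + 2)^2*(u^5 + 6*u^4 + 8*u^3 - 6*u^2 - 9*u) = (u + 1)*(u + 2)^2*(u^4 + 5*u^3 + 3*u^2 - 9*u) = u*(u + 1)*(u + 2)^2*(u^3 + 5*u^2 + 3*u - 9) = u*(u + 1)*(u + 2)^2*(u + 3)*(u^2 + 2*u - 3) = u*(u - 1)*(u + 1)*(u + 2)^2*(u + 3)*(u + 3)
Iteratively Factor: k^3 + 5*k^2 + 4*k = (k)*(k^2 + 5*k + 4) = k*(k + 1)*(k + 4)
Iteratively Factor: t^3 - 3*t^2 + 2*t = (t)*(t^2 - 3*t + 2) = t*(t - 2)*(t - 1)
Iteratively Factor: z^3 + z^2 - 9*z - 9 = (z - 3)*(z^2 + 4*z + 3) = (z - 3)*(z + 1)*(z + 3)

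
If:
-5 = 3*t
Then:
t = -5/3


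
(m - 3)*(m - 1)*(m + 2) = m^3 - 2*m^2 - 5*m + 6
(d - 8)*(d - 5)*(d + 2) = d^3 - 11*d^2 + 14*d + 80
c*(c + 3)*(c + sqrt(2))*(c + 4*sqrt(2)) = c^4 + 3*c^3 + 5*sqrt(2)*c^3 + 8*c^2 + 15*sqrt(2)*c^2 + 24*c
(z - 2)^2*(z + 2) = z^3 - 2*z^2 - 4*z + 8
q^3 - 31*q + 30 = (q - 5)*(q - 1)*(q + 6)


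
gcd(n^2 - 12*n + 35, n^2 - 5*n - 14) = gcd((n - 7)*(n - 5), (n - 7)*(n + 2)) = n - 7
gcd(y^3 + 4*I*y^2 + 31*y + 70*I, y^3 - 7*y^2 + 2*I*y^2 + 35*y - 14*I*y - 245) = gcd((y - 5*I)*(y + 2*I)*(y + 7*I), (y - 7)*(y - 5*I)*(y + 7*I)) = y^2 + 2*I*y + 35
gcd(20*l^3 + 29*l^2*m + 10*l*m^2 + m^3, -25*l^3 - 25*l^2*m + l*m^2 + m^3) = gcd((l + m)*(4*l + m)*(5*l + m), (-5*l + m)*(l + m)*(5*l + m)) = 5*l^2 + 6*l*m + m^2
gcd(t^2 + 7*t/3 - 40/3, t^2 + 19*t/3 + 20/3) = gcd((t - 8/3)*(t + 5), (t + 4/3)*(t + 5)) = t + 5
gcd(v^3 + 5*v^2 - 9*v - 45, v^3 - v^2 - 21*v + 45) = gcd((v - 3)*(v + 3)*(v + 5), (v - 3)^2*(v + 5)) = v^2 + 2*v - 15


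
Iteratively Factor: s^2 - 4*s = (s - 4)*(s)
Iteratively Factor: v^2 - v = (v)*(v - 1)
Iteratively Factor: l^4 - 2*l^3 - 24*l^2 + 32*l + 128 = (l + 4)*(l^3 - 6*l^2 + 32) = (l + 2)*(l + 4)*(l^2 - 8*l + 16) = (l - 4)*(l + 2)*(l + 4)*(l - 4)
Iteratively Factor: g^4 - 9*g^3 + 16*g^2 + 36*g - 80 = (g - 5)*(g^3 - 4*g^2 - 4*g + 16) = (g - 5)*(g + 2)*(g^2 - 6*g + 8) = (g - 5)*(g - 4)*(g + 2)*(g - 2)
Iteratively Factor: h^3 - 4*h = (h)*(h^2 - 4) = h*(h - 2)*(h + 2)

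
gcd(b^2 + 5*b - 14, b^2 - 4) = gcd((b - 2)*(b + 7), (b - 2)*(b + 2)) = b - 2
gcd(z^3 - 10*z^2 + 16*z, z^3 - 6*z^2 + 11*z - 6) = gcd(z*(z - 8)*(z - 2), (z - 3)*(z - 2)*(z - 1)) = z - 2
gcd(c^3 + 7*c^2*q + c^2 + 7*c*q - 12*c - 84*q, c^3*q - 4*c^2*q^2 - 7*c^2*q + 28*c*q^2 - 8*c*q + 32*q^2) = 1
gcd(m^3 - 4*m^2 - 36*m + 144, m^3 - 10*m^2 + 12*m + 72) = m - 6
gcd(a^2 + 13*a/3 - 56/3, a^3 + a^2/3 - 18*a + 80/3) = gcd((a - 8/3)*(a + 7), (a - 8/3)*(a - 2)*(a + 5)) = a - 8/3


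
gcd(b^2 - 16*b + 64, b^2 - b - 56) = b - 8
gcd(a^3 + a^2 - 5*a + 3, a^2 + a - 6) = a + 3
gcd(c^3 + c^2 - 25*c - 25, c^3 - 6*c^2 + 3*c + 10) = c^2 - 4*c - 5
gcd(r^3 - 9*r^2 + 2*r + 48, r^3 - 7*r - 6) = r^2 - r - 6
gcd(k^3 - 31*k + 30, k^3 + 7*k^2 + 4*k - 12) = k^2 + 5*k - 6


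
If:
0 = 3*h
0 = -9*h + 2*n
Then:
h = 0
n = 0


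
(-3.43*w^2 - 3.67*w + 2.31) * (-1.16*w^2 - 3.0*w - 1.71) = 3.9788*w^4 + 14.5472*w^3 + 14.1957*w^2 - 0.6543*w - 3.9501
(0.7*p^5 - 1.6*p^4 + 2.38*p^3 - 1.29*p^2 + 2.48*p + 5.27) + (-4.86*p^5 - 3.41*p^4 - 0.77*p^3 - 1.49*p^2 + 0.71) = -4.16*p^5 - 5.01*p^4 + 1.61*p^3 - 2.78*p^2 + 2.48*p + 5.98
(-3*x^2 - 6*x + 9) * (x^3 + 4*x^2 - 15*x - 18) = -3*x^5 - 18*x^4 + 30*x^3 + 180*x^2 - 27*x - 162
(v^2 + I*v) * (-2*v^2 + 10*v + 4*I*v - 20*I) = -2*v^4 + 10*v^3 + 2*I*v^3 - 4*v^2 - 10*I*v^2 + 20*v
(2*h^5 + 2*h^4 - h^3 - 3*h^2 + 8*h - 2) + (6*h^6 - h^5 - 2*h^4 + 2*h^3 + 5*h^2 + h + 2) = 6*h^6 + h^5 + h^3 + 2*h^2 + 9*h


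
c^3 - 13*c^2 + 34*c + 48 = (c - 8)*(c - 6)*(c + 1)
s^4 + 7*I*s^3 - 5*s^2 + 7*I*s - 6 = (s - I)*(s + I)^2*(s + 6*I)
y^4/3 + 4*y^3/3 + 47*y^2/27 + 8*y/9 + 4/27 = (y/3 + 1/3)*(y + 1/3)*(y + 2/3)*(y + 2)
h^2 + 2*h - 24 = (h - 4)*(h + 6)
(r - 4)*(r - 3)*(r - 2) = r^3 - 9*r^2 + 26*r - 24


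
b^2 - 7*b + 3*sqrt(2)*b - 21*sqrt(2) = (b - 7)*(b + 3*sqrt(2))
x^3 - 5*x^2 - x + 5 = (x - 5)*(x - 1)*(x + 1)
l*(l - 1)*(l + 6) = l^3 + 5*l^2 - 6*l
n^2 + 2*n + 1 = (n + 1)^2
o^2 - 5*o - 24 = (o - 8)*(o + 3)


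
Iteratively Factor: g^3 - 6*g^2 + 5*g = (g - 1)*(g^2 - 5*g) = g*(g - 1)*(g - 5)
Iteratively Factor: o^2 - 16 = (o - 4)*(o + 4)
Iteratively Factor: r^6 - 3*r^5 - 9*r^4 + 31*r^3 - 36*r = (r - 2)*(r^5 - r^4 - 11*r^3 + 9*r^2 + 18*r) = (r - 2)*(r + 3)*(r^4 - 4*r^3 + r^2 + 6*r) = (r - 3)*(r - 2)*(r + 3)*(r^3 - r^2 - 2*r) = r*(r - 3)*(r - 2)*(r + 3)*(r^2 - r - 2) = r*(r - 3)*(r - 2)^2*(r + 3)*(r + 1)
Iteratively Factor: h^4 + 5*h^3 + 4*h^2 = (h + 1)*(h^3 + 4*h^2) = (h + 1)*(h + 4)*(h^2) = h*(h + 1)*(h + 4)*(h)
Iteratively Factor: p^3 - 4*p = (p - 2)*(p^2 + 2*p) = (p - 2)*(p + 2)*(p)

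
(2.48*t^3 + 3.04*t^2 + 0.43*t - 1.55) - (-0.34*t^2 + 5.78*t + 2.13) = 2.48*t^3 + 3.38*t^2 - 5.35*t - 3.68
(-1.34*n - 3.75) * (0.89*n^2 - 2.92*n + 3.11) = -1.1926*n^3 + 0.5753*n^2 + 6.7826*n - 11.6625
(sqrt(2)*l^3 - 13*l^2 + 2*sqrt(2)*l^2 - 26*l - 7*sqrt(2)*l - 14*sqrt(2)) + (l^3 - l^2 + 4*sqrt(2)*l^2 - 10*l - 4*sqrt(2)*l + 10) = l^3 + sqrt(2)*l^3 - 14*l^2 + 6*sqrt(2)*l^2 - 36*l - 11*sqrt(2)*l - 14*sqrt(2) + 10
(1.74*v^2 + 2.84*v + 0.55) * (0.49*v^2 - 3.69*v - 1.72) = 0.8526*v^4 - 5.029*v^3 - 13.2029*v^2 - 6.9143*v - 0.946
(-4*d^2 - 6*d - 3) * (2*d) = -8*d^3 - 12*d^2 - 6*d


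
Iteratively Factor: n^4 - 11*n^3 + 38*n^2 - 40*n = (n)*(n^3 - 11*n^2 + 38*n - 40) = n*(n - 2)*(n^2 - 9*n + 20) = n*(n - 4)*(n - 2)*(n - 5)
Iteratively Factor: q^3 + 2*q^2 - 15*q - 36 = (q - 4)*(q^2 + 6*q + 9) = (q - 4)*(q + 3)*(q + 3)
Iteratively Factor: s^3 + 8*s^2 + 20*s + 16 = (s + 4)*(s^2 + 4*s + 4) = (s + 2)*(s + 4)*(s + 2)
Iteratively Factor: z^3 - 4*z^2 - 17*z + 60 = (z - 5)*(z^2 + z - 12) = (z - 5)*(z - 3)*(z + 4)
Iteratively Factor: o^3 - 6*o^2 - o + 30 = (o - 5)*(o^2 - o - 6) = (o - 5)*(o - 3)*(o + 2)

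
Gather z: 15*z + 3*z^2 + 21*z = 3*z^2 + 36*z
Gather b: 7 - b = 7 - b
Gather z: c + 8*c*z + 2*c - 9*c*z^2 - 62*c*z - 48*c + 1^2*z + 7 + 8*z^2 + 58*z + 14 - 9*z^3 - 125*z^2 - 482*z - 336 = -45*c - 9*z^3 + z^2*(-9*c - 117) + z*(-54*c - 423) - 315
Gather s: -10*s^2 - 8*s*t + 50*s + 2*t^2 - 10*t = -10*s^2 + s*(50 - 8*t) + 2*t^2 - 10*t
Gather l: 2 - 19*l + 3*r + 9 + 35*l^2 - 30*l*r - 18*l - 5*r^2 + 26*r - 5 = 35*l^2 + l*(-30*r - 37) - 5*r^2 + 29*r + 6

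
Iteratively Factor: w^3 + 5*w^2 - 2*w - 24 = (w + 3)*(w^2 + 2*w - 8) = (w - 2)*(w + 3)*(w + 4)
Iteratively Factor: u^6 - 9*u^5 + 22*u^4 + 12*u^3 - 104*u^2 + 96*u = (u + 2)*(u^5 - 11*u^4 + 44*u^3 - 76*u^2 + 48*u) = (u - 4)*(u + 2)*(u^4 - 7*u^3 + 16*u^2 - 12*u) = (u - 4)*(u - 2)*(u + 2)*(u^3 - 5*u^2 + 6*u) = (u - 4)*(u - 3)*(u - 2)*(u + 2)*(u^2 - 2*u) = (u - 4)*(u - 3)*(u - 2)^2*(u + 2)*(u)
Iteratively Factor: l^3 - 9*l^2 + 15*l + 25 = (l - 5)*(l^2 - 4*l - 5) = (l - 5)^2*(l + 1)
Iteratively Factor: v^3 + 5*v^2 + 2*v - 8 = (v + 2)*(v^2 + 3*v - 4) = (v - 1)*(v + 2)*(v + 4)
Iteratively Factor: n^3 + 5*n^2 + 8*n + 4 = (n + 1)*(n^2 + 4*n + 4) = (n + 1)*(n + 2)*(n + 2)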